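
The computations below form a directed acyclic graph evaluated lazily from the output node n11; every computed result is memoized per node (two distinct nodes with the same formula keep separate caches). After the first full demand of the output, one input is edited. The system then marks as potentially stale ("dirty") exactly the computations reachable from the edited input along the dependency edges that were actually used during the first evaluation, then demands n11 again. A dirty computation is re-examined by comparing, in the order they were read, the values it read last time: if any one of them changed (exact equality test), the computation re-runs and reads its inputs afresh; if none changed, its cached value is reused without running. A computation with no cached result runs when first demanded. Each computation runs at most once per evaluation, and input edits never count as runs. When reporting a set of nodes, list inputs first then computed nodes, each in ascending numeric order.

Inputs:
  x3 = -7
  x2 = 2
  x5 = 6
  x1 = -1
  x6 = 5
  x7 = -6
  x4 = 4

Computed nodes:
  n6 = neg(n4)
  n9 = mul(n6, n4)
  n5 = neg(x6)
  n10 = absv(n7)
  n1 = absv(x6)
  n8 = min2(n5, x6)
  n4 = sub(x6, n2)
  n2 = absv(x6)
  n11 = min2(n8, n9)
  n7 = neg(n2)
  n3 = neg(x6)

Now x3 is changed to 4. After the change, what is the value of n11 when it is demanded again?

Demanding n11 again yields -5.
Note the shortcut — nothing in the graph depends on x3 at all, so no recomputation happens.

First demand of the output computes:
  n2 = absv(5) = 5
  n4 = sub(5, 5) = 0
  n5 = neg(5) = -5
  n6 = neg(0) = 0
  n8 = min2(-5, 5) = -5
  n9 = mul(0, 0) = 0
  n11 = min2(-5, 0) = -5

After the edit, cleaning proceeds:
  no node depends on x3 at all; the second demand re-runs nothing.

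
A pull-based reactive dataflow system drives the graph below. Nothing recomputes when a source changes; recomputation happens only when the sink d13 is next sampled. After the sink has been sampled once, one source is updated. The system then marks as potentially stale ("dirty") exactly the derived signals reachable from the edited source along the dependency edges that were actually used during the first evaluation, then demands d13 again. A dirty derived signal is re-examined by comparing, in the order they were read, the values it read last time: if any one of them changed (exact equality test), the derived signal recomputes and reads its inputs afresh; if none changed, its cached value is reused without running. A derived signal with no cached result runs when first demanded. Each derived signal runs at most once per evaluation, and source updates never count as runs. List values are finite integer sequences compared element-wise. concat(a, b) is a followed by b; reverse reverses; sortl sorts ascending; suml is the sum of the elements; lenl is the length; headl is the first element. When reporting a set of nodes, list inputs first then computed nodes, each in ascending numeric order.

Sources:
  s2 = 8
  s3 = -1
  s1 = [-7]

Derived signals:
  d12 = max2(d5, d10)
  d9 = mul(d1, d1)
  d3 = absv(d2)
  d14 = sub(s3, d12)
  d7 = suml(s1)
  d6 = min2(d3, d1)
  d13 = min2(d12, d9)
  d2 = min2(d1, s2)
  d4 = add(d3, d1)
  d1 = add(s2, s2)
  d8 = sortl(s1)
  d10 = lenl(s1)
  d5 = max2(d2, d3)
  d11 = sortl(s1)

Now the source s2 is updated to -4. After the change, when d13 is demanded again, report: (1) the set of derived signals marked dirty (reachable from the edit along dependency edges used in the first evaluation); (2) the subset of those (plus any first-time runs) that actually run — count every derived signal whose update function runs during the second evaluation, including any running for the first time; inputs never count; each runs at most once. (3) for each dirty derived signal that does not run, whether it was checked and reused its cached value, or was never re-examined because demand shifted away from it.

Marked dirty: d1, d2, d3, d5, d9, d12, d13.
Derived signals that run: d1, d2, d3, d5, d9, d13 — 6 in total.
Checked but reused from cache: d12.
Key observation: the cutoff stops propagation at d12 — its inputs' values are unchanged, so it reuses its cache.

First evaluation (everything demanded from the output):
  d1 = add(8, 8) = 16
  d2 = min2(16, 8) = 8
  d3 = absv(8) = 8
  d5 = max2(8, 8) = 8
  d9 = mul(16, 16) = 256
  d10 = lenl([-7]) = 1
  d12 = max2(8, 1) = 8
  d13 = min2(8, 256) = 8

Propagation after the edit:
  d1: runs — s2 8->-4; s2 8->-4; result -8.
  d2: runs — d1 16->-8; s2 8->-4; result -8.
  d3: runs — d2 8->-8; result 8 (same value as before).
  d5: runs — d2 8->-8; result 8 (same value as before).
  d9: runs — d1 16->-8; d1 16->-8; result 64.
  d12: checked — values it read are unchanged (d5 unchanged, d10 unchanged); reused cached 8 without running.
  d13: runs — d9 256->64; result 8 (same value as before).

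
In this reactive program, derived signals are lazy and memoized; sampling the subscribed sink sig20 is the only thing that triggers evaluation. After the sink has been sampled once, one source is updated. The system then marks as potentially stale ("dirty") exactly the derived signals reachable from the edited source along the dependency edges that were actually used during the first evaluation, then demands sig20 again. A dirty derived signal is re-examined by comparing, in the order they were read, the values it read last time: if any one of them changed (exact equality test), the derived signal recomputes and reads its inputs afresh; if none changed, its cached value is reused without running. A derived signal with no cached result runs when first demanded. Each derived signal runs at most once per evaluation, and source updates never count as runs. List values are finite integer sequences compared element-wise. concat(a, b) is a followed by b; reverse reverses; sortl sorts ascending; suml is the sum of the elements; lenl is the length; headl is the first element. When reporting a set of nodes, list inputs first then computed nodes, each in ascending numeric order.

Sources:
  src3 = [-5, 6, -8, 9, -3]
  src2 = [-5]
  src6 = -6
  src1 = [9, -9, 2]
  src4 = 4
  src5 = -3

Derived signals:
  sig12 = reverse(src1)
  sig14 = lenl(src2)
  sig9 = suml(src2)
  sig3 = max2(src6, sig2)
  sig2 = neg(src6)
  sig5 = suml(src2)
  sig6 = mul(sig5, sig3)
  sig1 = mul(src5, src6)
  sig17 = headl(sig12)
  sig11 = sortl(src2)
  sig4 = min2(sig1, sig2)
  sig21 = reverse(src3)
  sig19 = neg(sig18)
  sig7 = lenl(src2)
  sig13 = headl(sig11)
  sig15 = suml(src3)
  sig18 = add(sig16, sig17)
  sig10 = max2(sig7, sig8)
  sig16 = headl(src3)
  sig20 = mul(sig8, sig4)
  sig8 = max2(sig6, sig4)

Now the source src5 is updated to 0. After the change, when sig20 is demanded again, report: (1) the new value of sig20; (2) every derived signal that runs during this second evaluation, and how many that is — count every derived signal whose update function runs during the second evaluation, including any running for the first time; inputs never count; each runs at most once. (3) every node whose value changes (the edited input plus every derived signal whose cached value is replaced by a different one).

Demanding sig20 again yields 0.
4 derived signals run: sig1, sig4, sig8, sig20.
The nodes whose values change: src5, sig1, sig4, sig8, sig20.

First demand of the output computes:
  sig1 = mul(-3, -6) = 18
  sig2 = neg(-6) = 6
  sig3 = max2(-6, 6) = 6
  sig4 = min2(18, 6) = 6
  sig5 = suml([-5]) = -5
  sig6 = mul(-5, 6) = -30
  sig8 = max2(-30, 6) = 6
  sig20 = mul(6, 6) = 36

After the edit, cleaning proceeds:
  sig1: a read changed (src5 -3->0) — executes, giving 0.
  sig4: a read changed (sig1 18->0) — executes, giving 0.
  sig8: a read changed (sig4 6->0) — executes, giving 0.
  sig20: a read changed (sig8 6->0; sig4 6->0) — executes, giving 0.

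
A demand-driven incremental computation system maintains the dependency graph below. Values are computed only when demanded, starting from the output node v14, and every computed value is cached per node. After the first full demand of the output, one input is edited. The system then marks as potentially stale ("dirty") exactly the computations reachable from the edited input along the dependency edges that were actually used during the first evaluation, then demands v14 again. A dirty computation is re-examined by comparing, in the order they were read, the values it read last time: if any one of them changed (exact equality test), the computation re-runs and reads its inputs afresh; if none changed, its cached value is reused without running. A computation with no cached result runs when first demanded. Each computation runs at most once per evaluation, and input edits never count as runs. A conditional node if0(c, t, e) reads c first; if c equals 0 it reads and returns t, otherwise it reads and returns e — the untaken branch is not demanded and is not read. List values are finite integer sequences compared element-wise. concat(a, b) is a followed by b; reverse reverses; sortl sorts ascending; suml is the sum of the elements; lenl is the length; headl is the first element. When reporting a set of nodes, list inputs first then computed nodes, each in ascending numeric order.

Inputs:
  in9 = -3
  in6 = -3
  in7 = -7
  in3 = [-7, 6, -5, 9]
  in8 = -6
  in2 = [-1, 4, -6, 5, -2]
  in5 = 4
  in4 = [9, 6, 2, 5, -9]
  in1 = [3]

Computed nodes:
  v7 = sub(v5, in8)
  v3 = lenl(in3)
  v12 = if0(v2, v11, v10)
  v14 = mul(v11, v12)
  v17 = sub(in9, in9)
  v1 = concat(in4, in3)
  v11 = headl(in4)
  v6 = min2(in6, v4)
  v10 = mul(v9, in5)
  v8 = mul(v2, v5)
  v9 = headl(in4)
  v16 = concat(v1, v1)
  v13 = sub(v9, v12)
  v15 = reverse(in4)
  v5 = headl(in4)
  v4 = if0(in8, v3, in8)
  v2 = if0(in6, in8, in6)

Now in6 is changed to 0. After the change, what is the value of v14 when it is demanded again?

First evaluation (everything demanded from the output):
  v2 = if0(in6=-3 -> else branch in6) = -3
  v9 = headl([9, 6, 2, 5, -9]) = 9
  v10 = mul(9, 4) = 36
  v11 = headl([9, 6, 2, 5, -9]) = 9
  v12 = if0(v2=-3 -> else branch v10) = 36
  v14 = mul(9, 36) = 324

Propagation after the edit:
  v2: runs — in6 -3->0; in6 -3->0; result -6.
  v12: runs — v2 -3->-6; result 36 (same value as before).
  v14: checked — values it read are unchanged (v11 unchanged, v12 unchanged); reused cached 324 without running.

Key observation: the change is absorbed at v12 — it re-runs but produces the same value, and the output's value is unchanged.

New value of v14: 324.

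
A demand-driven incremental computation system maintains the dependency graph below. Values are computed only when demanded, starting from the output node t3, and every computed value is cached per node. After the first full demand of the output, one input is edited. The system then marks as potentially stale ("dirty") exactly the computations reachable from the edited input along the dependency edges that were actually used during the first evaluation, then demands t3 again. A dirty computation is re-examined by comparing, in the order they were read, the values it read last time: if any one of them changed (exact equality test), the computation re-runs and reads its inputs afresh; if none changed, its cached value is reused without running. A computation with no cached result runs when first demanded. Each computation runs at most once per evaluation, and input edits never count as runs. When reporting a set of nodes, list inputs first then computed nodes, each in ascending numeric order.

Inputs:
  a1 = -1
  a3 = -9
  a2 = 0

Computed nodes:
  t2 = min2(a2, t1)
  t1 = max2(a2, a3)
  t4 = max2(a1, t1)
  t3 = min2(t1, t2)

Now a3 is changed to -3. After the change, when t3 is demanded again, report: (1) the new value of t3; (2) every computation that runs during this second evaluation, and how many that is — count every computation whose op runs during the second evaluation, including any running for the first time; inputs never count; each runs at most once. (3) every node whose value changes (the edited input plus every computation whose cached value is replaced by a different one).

New value of t3: 0.
Computations that run: t1 — 1 in total.
Values that change: a3.
Key observation: the change is absorbed at t1 — it re-runs but produces the same value, and the output's value is unchanged.

First evaluation (everything demanded from the output):
  t1 = max2(0, -9) = 0
  t2 = min2(0, 0) = 0
  t3 = min2(0, 0) = 0

Propagation after the edit:
  t1: runs — a3 -9->-3; result 0 (same value as before).
  t2: checked — values it read are unchanged (a2 unchanged, t1 unchanged); reused cached 0 without running.
  t3: checked — values it read are unchanged (t1 unchanged, t2 unchanged); reused cached 0 without running.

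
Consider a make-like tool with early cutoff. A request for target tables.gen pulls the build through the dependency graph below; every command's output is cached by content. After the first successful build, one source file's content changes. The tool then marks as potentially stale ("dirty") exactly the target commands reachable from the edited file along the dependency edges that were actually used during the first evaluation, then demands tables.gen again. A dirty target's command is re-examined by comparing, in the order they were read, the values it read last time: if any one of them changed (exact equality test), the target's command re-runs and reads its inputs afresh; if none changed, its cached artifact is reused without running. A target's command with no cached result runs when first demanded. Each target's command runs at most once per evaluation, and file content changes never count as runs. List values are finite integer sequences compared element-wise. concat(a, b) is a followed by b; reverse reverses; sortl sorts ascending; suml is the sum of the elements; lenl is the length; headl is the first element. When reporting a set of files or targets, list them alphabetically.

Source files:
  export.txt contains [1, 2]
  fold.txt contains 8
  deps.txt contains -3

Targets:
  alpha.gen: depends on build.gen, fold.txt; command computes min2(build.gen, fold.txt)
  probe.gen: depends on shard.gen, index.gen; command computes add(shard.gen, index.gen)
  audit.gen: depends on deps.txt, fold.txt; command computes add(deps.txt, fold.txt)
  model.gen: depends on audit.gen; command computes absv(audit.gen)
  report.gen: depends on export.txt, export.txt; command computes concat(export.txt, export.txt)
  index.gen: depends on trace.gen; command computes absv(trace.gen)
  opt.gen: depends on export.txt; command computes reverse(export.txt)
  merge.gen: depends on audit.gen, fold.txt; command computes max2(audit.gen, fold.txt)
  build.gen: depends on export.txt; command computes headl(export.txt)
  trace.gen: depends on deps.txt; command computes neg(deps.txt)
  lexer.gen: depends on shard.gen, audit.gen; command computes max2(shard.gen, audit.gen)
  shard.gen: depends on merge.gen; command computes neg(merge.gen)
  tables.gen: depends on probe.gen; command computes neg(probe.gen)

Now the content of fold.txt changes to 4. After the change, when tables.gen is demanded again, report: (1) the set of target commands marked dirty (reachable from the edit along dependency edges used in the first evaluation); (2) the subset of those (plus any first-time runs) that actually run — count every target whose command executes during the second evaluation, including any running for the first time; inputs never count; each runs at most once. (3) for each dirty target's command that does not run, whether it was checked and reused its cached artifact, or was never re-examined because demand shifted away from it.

The edit dirties: audit.gen, merge.gen, probe.gen, shard.gen, tables.gen.
5 target commands run: audit.gen, merge.gen, probe.gen, shard.gen, tables.gen.
No dirty target's command escaped a run.

First demand of the output computes:
  audit.gen = add(-3, 8) = 5
  merge.gen = max2(5, 8) = 8
  shard.gen = neg(8) = -8
  trace.gen = neg(-3) = 3
  index.gen = absv(3) = 3
  probe.gen = add(-8, 3) = -5
  tables.gen = neg(-5) = 5

After the edit, cleaning proceeds:
  audit.gen: a read changed (fold.txt 8->4) — executes, giving 1.
  merge.gen: a read changed (audit.gen 5->1; fold.txt 8->4) — executes, giving 4.
  shard.gen: a read changed (merge.gen 8->4) — executes, giving -4.
  probe.gen: a read changed (shard.gen -8->-4) — executes, giving -1.
  tables.gen: a read changed (probe.gen -5->-1) — executes, giving 1.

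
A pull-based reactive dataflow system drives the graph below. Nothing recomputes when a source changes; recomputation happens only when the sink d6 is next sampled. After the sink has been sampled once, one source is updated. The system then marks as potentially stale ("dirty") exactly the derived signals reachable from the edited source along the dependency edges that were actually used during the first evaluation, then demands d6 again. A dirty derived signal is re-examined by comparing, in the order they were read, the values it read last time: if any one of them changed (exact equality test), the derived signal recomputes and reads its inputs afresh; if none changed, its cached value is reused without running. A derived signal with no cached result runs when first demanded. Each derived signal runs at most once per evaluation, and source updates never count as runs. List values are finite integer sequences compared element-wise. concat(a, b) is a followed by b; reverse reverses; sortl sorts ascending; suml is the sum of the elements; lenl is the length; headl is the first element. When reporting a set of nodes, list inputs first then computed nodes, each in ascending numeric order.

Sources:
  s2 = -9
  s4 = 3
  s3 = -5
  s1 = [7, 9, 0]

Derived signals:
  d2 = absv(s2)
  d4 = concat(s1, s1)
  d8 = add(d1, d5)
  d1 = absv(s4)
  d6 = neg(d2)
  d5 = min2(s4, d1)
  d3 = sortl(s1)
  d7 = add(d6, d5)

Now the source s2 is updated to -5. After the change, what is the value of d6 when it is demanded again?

First evaluation (everything demanded from the output):
  d2 = absv(-9) = 9
  d6 = neg(9) = -9

Propagation after the edit:
  d2: runs — s2 -9->-5; result 5.
  d6: runs — d2 9->5; result -5.

New value of d6: -5.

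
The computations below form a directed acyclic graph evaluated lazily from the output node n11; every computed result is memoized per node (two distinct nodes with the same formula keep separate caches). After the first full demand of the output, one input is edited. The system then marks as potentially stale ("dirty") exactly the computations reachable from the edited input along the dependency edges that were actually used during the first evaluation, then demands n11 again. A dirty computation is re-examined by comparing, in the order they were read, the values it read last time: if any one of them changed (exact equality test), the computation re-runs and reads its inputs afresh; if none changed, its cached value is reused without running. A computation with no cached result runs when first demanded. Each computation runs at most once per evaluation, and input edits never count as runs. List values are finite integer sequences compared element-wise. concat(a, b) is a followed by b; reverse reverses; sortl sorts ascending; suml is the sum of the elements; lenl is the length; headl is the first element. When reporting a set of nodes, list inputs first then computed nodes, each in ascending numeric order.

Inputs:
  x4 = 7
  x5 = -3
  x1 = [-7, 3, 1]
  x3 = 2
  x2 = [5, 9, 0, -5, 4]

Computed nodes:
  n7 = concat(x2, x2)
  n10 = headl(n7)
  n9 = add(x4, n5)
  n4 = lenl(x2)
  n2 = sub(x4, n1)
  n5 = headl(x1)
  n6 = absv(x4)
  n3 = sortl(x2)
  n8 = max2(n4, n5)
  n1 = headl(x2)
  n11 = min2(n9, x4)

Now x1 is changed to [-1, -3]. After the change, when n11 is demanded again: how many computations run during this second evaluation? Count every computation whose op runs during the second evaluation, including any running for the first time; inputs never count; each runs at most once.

3 computations run: n5, n9, n11.

First demand of the output computes:
  n5 = headl([-7, 3, 1]) = -7
  n9 = add(7, -7) = 0
  n11 = min2(0, 7) = 0

After the edit, cleaning proceeds:
  n5: a read changed (x1 [-7, 3, 1]->[-1, -3]) — executes, giving -1.
  n9: a read changed (n5 -7->-1) — executes, giving 6.
  n11: a read changed (n9 0->6) — executes, giving 6.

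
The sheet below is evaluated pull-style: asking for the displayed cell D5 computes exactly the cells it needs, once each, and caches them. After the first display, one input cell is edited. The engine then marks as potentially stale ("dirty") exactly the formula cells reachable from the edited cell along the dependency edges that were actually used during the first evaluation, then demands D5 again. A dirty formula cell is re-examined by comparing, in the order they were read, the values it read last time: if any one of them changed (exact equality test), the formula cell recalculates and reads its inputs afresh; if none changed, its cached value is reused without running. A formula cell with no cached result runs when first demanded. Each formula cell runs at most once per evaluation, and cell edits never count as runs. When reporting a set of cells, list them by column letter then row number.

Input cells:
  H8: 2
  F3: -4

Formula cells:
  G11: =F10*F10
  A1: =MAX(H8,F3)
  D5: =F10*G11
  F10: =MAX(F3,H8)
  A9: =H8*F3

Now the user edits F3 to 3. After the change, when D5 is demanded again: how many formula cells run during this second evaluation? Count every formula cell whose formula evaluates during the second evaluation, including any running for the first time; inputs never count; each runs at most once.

3 formula cells run: D5, F10, G11.

First demand of the output computes:
  F10 = MAX(-4, 2) = 2
  G11 = 2 * 2 = 4
  D5 = 2 * 4 = 8

After the edit, cleaning proceeds:
  F10: a read changed (F3 -4->3) — executes, giving 3.
  G11: a read changed (F10 2->3; F10 2->3) — executes, giving 9.
  D5: a read changed (F10 2->3; G11 4->9) — executes, giving 27.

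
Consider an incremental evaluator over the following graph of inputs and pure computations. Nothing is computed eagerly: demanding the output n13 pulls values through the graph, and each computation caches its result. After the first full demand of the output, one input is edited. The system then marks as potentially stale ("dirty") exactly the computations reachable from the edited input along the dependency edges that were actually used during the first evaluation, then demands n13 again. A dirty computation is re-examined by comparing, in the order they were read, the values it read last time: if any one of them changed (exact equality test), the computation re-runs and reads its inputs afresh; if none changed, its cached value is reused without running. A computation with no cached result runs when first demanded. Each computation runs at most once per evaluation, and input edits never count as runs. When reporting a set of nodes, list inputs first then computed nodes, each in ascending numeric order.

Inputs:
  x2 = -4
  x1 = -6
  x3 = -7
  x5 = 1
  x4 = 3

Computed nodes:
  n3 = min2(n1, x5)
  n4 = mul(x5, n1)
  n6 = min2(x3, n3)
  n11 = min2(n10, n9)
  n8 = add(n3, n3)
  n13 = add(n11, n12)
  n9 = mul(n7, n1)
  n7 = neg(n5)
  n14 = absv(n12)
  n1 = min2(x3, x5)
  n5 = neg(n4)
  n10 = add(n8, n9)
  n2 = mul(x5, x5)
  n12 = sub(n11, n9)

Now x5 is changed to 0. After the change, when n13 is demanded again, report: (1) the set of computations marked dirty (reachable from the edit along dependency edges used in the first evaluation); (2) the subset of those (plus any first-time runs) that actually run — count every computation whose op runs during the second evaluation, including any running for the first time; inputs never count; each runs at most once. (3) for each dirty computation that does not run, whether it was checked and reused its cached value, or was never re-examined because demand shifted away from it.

Initial pass — values computed on the first demand:
  n1 = min2(-7, 1) = -7
  n3 = min2(-7, 1) = -7
  n4 = mul(1, -7) = -7
  n5 = neg(-7) = 7
  n7 = neg(7) = -7
  n8 = add(-7, -7) = -14
  n9 = mul(-7, -7) = 49
  n10 = add(-14, 49) = 35
  n11 = min2(35, 49) = 35
  n12 = sub(35, 49) = -14
  n13 = add(35, -14) = 21

Second demand — change propagation:
  n1: re-runs because x5 1->0; new result -7 (unchanged).
  n3: re-runs because x5 1->0; new result -7 (unchanged).
  n4: re-runs because x5 1->0; new result 0.
  n5: re-runs because n4 -7->0; new result 0.
  n7: re-runs because n5 7->0; new result 0.
  n8: re-examined; everything it read last time is the same (n3 unchanged, n3 unchanged) — cache -14 kept, no run.
  n9: re-runs because n7 -7->0; new result 0.
  n10: re-runs because n9 49->0; new result -14.
  n11: re-runs because n10 35->-14; n9 49->0; new result -14.
  n12: re-runs because n11 35->-14; n9 49->0; new result -14 (unchanged).
  n13: re-runs because n11 35->-14; new result -28.

The important point: at n8 every value read last time is unchanged, so the dirty flag clears without a run.

Dirty set: n1, n3, n4, n5, n7, n8, n9, n10, n11, n12, n13.
Run set: n1, n3, n4, n5, n7, n9, n10, n11, n12, n13 (10 run).
Re-examined without running (cache reused): n8.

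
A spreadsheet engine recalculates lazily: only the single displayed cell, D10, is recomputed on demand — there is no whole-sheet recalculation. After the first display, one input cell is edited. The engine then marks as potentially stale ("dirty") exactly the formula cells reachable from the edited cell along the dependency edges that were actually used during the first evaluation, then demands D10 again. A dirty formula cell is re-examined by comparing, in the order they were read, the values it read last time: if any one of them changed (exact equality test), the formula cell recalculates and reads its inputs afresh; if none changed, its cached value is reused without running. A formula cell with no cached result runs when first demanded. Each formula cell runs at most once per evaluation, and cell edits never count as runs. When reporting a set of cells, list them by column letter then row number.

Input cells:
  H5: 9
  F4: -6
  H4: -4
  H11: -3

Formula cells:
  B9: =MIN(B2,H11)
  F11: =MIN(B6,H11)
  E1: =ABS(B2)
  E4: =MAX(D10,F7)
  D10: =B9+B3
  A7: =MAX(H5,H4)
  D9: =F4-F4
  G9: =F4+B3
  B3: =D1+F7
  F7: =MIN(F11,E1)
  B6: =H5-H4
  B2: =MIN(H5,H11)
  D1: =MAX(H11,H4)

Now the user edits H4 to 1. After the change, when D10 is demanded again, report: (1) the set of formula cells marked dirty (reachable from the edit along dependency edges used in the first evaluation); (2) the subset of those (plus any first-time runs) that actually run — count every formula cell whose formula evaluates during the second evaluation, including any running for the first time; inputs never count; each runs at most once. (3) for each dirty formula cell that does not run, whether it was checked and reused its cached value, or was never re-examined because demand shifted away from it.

First evaluation (everything demanded from the output):
  B2 = MIN(9, -3) = -3
  B6 = 9 - -4 = 13
  B9 = MIN(-3, -3) = -3
  D1 = MAX(-3, -4) = -3
  E1 = ABS(-3) = 3
  F11 = MIN(13, -3) = -3
  F7 = MIN(-3, 3) = -3
  B3 = -3 + -3 = -6
  D10 = -3 + -6 = -9

Propagation after the edit:
  B6: runs — H4 -4->1; result 8.
  D1: runs — H4 -4->1; result 1.
  F11: runs — B6 13->8; result -3 (same value as before).
  F7: checked — values it read are unchanged (F11 unchanged, E1 unchanged); reused cached -3 without running.
  B3: runs — D1 -3->1; result -2.
  D10: runs — B3 -6->-2; result -5.

Key observation: the cutoff stops propagation at F7 — its inputs' values are unchanged, so it reuses its cache.

Marked dirty: B3, B6, D1, D10, F7, F11.
Formula cells that run: B3, B6, D1, D10, F11 — 5 in total.
Checked but reused from cache: F7.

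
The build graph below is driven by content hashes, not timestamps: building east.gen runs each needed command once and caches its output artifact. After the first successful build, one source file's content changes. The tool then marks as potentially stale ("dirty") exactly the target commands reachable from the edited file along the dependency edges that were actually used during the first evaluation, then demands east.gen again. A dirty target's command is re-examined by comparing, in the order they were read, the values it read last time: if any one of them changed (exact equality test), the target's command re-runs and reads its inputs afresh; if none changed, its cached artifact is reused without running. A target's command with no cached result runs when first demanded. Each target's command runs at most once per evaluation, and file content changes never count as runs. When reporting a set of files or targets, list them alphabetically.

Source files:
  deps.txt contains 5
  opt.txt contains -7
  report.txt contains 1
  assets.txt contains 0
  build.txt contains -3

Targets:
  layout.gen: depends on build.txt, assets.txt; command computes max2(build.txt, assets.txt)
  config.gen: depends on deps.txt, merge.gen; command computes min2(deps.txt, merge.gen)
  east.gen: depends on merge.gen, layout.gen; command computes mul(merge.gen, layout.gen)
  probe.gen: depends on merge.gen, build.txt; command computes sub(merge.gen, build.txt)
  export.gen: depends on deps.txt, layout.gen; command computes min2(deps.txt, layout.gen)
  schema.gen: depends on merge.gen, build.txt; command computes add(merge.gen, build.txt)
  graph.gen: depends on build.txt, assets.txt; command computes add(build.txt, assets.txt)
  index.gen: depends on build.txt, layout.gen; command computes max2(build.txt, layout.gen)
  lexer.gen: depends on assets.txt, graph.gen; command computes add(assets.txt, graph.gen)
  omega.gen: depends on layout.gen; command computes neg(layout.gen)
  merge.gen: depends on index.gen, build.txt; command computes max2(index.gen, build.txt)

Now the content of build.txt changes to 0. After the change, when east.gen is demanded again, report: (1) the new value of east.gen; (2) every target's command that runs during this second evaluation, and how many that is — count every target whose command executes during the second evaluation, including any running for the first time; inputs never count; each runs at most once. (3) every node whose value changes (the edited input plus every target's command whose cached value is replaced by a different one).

east.gen now evaluates to 0.
Run set: index.gen, layout.gen, merge.gen (3 run).
Changed values: build.txt.
The important point: at east.gen every value read last time is unchanged, so the dirty flag clears without a run.

Initial pass — values computed on the first demand:
  layout.gen = max2(-3, 0) = 0
  index.gen = max2(-3, 0) = 0
  merge.gen = max2(0, -3) = 0
  east.gen = mul(0, 0) = 0

Second demand — change propagation:
  layout.gen: re-runs because build.txt -3->0; new result 0 (unchanged).
  index.gen: re-runs because build.txt -3->0; new result 0 (unchanged).
  merge.gen: re-runs because build.txt -3->0; new result 0 (unchanged).
  east.gen: re-examined; everything it read last time is the same (merge.gen unchanged, layout.gen unchanged) — cache 0 kept, no run.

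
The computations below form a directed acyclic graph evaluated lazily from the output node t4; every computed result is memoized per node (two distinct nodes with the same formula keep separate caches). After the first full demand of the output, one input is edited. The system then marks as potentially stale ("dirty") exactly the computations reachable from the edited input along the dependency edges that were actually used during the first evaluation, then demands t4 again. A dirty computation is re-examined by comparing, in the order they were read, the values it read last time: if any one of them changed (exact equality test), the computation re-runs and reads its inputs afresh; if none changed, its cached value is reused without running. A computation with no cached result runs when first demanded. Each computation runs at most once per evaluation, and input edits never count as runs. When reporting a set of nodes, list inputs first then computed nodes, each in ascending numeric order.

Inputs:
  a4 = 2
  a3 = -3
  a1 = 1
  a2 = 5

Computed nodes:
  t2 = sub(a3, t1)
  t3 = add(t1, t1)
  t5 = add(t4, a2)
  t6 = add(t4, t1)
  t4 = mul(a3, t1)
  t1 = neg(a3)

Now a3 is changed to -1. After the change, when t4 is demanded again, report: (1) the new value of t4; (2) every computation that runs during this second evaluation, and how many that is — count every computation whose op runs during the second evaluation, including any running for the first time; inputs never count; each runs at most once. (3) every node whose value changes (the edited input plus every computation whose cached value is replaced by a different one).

First demand of the output computes:
  t1 = neg(-3) = 3
  t4 = mul(-3, 3) = -9

After the edit, cleaning proceeds:
  t1: a read changed (a3 -3->-1) — executes, giving 1.
  t4: a read changed (a3 -3->-1; t1 3->1) — executes, giving -1.

Demanding t4 again yields -1.
2 computations run: t1, t4.
The nodes whose values change: a3, t1, t4.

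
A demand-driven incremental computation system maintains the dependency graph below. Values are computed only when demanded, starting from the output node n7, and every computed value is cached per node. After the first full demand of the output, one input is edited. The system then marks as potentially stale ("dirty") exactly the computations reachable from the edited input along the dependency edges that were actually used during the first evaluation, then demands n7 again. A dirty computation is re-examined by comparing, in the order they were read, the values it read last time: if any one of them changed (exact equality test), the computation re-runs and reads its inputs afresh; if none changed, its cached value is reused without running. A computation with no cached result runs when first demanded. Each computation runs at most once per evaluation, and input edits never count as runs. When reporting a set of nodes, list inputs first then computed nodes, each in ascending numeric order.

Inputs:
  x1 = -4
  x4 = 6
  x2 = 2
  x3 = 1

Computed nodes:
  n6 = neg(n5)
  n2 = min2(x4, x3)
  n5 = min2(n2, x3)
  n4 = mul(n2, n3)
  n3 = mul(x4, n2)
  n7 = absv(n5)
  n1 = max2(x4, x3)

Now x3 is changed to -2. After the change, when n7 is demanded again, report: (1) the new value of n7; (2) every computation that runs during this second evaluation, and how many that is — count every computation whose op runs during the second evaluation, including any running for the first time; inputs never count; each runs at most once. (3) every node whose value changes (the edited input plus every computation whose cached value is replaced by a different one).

First evaluation (everything demanded from the output):
  n2 = min2(6, 1) = 1
  n5 = min2(1, 1) = 1
  n7 = absv(1) = 1

Propagation after the edit:
  n2: runs — x3 1->-2; result -2.
  n5: runs — n2 1->-2; x3 1->-2; result -2.
  n7: runs — n5 1->-2; result 2.

New value of n7: 2.
Computations that run: n2, n5, n7 — 3 in total.
Values that change: x3, n2, n5, n7.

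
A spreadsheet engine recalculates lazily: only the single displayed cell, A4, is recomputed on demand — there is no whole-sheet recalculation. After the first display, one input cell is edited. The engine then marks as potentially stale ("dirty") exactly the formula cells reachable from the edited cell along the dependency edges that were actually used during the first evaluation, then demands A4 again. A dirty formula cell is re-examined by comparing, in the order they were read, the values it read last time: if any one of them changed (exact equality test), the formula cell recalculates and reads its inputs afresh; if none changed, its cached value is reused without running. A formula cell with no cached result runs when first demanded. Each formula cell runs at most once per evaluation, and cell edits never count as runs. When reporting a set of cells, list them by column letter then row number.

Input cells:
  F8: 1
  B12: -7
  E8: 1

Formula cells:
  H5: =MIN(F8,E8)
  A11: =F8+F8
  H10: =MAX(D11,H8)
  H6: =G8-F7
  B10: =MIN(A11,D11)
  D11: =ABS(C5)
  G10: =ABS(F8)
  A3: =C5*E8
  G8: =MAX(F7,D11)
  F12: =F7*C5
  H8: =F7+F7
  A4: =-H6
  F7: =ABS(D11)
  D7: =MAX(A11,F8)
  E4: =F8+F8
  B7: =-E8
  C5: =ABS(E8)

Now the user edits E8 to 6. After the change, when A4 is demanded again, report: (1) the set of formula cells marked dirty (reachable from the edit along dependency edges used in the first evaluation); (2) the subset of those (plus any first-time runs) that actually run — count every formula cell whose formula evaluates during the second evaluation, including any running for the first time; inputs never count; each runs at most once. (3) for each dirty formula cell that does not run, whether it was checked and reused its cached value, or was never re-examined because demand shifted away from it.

First evaluation (everything demanded from the output):
  C5 = ABS(1) = 1
  D11 = ABS(1) = 1
  F7 = ABS(1) = 1
  G8 = MAX(1, 1) = 1
  H6 = 1 - 1 = 0
  A4 = -(0) = 0

Propagation after the edit:
  C5: runs — E8 1->6; result 6.
  D11: runs — C5 1->6; result 6.
  F7: runs — D11 1->6; result 6.
  G8: runs — F7 1->6; D11 1->6; result 6.
  H6: runs — G8 1->6; F7 1->6; result 0 (same value as before).
  A4: checked — values it read are unchanged (H6 unchanged); reused cached 0 without running.

Key observation: the change is absorbed at H6 — it re-runs but produces the same value, and the output's value is unchanged.

Marked dirty: A4, C5, D11, F7, G8, H6.
Formula cells that run: C5, D11, F7, G8, H6 — 5 in total.
Checked but reused from cache: A4.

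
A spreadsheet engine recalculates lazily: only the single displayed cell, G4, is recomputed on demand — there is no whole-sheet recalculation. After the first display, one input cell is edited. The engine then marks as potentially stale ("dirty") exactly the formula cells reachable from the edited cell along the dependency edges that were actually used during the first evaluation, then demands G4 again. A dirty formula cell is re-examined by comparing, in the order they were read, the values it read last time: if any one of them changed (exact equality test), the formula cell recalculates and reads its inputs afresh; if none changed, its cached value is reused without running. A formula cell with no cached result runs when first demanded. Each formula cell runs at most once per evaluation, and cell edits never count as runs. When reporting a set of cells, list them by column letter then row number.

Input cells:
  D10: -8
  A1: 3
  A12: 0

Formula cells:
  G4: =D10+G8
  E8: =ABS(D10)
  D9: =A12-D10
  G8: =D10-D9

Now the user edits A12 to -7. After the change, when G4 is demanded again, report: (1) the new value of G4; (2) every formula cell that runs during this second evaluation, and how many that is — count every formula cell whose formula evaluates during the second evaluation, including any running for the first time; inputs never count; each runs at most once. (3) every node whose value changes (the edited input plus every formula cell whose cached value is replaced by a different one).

First evaluation (everything demanded from the output):
  D9 = 0 - -8 = 8
  G8 = -8 - 8 = -16
  G4 = -8 + -16 = -24

Propagation after the edit:
  D9: runs — A12 0->-7; result 1.
  G8: runs — D9 8->1; result -9.
  G4: runs — G8 -16->-9; result -17.

New value of G4: -17.
Formula cells that run: D9, G4, G8 — 3 in total.
Values that change: A12, D9, G4, G8.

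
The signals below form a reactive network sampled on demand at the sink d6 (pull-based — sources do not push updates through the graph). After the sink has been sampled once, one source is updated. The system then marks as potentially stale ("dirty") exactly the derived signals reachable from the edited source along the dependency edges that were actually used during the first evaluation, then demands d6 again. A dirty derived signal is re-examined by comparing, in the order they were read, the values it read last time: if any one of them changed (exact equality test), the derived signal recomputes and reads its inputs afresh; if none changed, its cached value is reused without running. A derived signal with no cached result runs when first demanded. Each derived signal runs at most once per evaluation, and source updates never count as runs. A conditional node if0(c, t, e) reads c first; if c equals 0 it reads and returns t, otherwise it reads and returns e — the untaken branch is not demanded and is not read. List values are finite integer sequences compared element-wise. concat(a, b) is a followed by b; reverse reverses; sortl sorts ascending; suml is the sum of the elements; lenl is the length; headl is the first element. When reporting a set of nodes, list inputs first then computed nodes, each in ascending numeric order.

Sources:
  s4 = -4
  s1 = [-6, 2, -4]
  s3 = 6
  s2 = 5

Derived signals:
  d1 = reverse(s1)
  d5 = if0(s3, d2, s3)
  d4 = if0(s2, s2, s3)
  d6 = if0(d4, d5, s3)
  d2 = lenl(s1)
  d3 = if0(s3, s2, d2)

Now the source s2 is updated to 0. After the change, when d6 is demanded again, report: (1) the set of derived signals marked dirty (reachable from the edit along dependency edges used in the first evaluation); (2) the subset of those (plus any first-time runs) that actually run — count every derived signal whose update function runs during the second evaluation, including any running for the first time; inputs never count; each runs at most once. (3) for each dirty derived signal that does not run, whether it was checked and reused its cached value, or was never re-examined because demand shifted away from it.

Dirty set: d4, d6.
Run set: d4, d5, d6 (3 run).
All dirty derived signals ended up running.
The important point: the flipped condition pulls in fresh nodes; d5 runs for the first time.

Initial pass — values computed on the first demand:
  d4 = if0(s2=5 -> else branch s3) = 6
  d6 = if0(d4=6 -> else branch s3) = 6

Second demand — change propagation:
  d4: re-runs because s2 5->0; new result 0.
  d5: newly demanded (no cache) — executes and yields 6.
  d6: re-runs because d4 6->0; new result 6 (unchanged).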